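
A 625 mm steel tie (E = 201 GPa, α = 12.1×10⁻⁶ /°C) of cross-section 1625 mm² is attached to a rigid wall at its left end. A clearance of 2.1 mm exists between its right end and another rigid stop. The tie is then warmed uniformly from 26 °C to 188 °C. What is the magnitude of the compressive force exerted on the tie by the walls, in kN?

P ≈ 0 kN

Unrestrained expansion: δ_free = αΔT L = 12.1×10⁻⁶ × 162 × 625 = 1.225 mm.
This is smaller than the 2.1 mm clearance, so the tie expands freely without reaching the stop — the stress is zero.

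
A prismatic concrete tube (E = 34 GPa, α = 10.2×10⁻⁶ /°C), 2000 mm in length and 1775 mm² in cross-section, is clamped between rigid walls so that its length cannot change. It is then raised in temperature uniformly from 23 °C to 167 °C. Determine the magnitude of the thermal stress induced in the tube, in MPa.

σ ≈ 49.9 MPa (compressive)

Because both ends are immovable the net strain is zero, and the suppressed thermal strain is αΔT = 10.2×10⁻⁶ × 144 = 1468.8×10⁻⁶.
Hence σ = E·αΔT = 34×10³ × 1468.8×10⁻⁶ = 49.94 MPa, compressive.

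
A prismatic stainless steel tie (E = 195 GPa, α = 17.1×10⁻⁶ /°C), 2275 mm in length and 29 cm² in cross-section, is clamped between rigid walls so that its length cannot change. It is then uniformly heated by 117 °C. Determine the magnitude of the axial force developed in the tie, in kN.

Full restraint means ε = 0, so the stress is σ = EαΔT = 195×10³ × 17.1×10⁻⁶ × 117 = 390.1 MPa.
P = AEαΔT = 2900 × 195×10³ × 17.1×10⁻⁶ × 117 = 1131 kN (compressive).

P ≈ 1130 kN (compressive)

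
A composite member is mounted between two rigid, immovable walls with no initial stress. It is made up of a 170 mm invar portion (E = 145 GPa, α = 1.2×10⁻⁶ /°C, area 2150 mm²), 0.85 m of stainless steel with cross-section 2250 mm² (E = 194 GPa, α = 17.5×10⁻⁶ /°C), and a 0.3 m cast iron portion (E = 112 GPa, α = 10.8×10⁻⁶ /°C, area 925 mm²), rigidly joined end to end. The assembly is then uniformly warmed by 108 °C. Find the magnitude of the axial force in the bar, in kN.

P ≈ 367 kN (compressive)

With the walls removed the bar would change length by δ_free = Σ αᵢΔT Lᵢ = 1.2×10⁻⁶×108×170 + 17.5×10⁻⁶×108×850 + 10.8×10⁻⁶×108×300 = 1.978 mm.
The rigid supports impose zero overall length change; the single axial force P common to all segments must satisfy P Σ Lᵢ/(AᵢEᵢ) = δ_free.
The series flexibility is Σ Lᵢ/(AᵢEᵢ) = 170/(2150×145×10³) + 850/(2250×194×10³) + 300/(925×112×10³) = 5.388×10⁻⁶ mm/N.
So P = 1.978 / 5.388×10⁻⁶ = 367.2 kN, compressive.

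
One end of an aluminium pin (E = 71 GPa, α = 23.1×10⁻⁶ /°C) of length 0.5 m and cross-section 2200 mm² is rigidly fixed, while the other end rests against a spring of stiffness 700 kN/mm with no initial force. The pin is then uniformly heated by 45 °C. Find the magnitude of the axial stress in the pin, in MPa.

If the spring were absent the pin would lengthen by αΔT L = 23.1×10⁻⁶ × 45 × 500 = 0.5198 mm.
With a force P in the spring, the elastic change of the pin is PL/(AE) and that of the spring is P/k; compatibility requires their sum to equal δ_free.
So P = δ_free / [L/(AE) + 1/k] = 0.5198 / [ 500/(2200×71×10³) + 1/(700×10³) ].
P = 0.5198 / 4.63×10⁻⁶ = 112300 N.
σ = P/A = 112300/2200 = 51.03 MPa.

σ ≈ 51 MPa (compressive)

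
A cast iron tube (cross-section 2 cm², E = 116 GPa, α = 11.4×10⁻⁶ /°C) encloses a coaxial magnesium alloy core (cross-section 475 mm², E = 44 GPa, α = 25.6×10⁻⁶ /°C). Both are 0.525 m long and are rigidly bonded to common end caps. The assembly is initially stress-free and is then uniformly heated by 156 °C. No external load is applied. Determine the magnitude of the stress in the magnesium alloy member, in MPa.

σ ≈ 51.3 MPa (compressive)

The magnesium alloy has the larger α, so on heating it would change length more than the cast iron if both were free. The rigid plates force a common final length, so the magnesium alloy is put into compression and the cast iron into tension, with equal and opposite forces P (no external load).
Equating the net (thermal + elastic) strains gives |α₁ − α₂|·ΔT = P·[1/(A₁E₁) + 1/(A₂E₂)].
|α₁ − α₂|·ΔT = 14.2×10⁻⁶ × 156 = 0.002215.
1/(A₁E₁) + 1/(A₂E₂) = 1/(200×116×10³) + 1/(475×44×10³) = 9.095×10⁻⁸ N⁻¹.
P = 0.002215 / 9.095×10⁻⁸ = 24360 N = 24.36 kN.
σ_{magnesium alloy} = P/A₂ = 24360/475 = 51.28 MPa, compressive.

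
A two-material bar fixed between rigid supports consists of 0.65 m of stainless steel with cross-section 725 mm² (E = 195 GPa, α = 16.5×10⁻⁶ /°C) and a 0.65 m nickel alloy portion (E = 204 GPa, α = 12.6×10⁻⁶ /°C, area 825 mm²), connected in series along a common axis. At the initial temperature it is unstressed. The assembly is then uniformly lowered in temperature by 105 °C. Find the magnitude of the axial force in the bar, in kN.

P ≈ 235 kN (tensile)

Free thermal contraction of the whole bar: Σ αᵢΔT Lᵢ = 16.5×10⁻⁶×105×650 + 12.6×10⁻⁶×105×650 = 1.986 mm.
The rigid supports impose zero overall length change; the single axial force P common to all segments must satisfy P Σ Lᵢ/(AᵢEᵢ) = δ_free.
Σ Lᵢ/(AᵢEᵢ) = 650/(725×195×10³) + 650/(825×204×10³) = 8.46×10⁻⁶ mm/N.
Hence P = δ_free / Σ(L/AE) = 1.986/8.46×10⁻⁶ = 234.8 kN (tensile).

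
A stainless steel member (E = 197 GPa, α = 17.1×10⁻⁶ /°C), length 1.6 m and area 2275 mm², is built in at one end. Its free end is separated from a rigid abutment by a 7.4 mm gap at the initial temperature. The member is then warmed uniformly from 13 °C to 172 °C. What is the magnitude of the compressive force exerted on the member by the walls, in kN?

P ≈ 0 kN

Unrestrained expansion: δ_free = αΔT L = 17.1×10⁻⁶ × 159 × 1600 = 4.35 mm.
This is smaller than the 7.4 mm clearance, so the member expands freely without reaching the stop — the stress is zero.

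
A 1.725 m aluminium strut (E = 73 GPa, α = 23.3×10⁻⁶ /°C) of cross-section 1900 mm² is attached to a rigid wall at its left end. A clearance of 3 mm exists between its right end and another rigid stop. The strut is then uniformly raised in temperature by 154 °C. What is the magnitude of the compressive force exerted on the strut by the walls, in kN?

P ≈ 256 kN

If the wall were absent the strut would grow by αΔT L = 23.3×10⁻⁶ × 154 × 1725 = 6.19 mm.
The gap closes (δ_free > 3 mm) and the wall then resists a further 6.19 − 3 = 3.19 mm of expansion.
So σ = E(δ_free − g)/L = 73×10³ × 3.19/1725 = 135 MPa.
P = σA = 135 × 1900 = 256.5 kN.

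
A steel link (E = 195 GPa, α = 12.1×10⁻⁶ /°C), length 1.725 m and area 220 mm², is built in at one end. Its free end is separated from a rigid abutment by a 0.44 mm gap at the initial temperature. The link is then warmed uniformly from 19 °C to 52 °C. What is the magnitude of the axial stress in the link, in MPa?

Free thermal elongation = αΔT L = 12.1×10⁻⁶ × 33 × 1725 = 0.6888 mm.
This exceeds the 0.44 mm gap, so the wall pushes back. The portion of expansion that must be recovered elastically is δ_free − gap = 0.6888 − 0.44 = 0.2488 mm.
So σ = E(δ_free − g)/L = 195×10³ × 0.2488/1725 = 28.12 MPa.

σ ≈ 28.1 MPa (compressive)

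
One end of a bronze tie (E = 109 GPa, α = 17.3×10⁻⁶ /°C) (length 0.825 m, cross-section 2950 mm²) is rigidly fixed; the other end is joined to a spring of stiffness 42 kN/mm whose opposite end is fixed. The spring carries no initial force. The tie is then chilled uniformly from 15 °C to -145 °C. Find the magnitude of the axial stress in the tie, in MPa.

Free thermal contraction: δ_free = αΔT L = 17.3×10⁻⁶ × 160 × 825 = 2.284 mm.
With a force P in the spring, the elastic change of the tie is PL/(AE) and that of the spring is P/k; compatibility requires their sum to equal δ_free.
P [ L/(AE) + 1/k ] = δ_free → P [ 825/(2950×109×10³) + 1/(42×10³) ] = 2.284.
P = 2.284 / 2.638×10⁻⁵ = 86580 N.
σ = P/A = 86580/2950 = 29.35 MPa.

σ ≈ 29.3 MPa (tensile)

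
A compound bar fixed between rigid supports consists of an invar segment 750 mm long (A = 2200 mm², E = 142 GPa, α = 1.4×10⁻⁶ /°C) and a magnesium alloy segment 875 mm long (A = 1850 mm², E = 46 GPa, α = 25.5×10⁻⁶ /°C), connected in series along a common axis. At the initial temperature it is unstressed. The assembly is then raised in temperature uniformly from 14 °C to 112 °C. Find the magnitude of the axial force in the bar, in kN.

If the supports were absent, the total length change would be Σ αᵢΔT Lᵢ = 1.4×10⁻⁶×98×750 + 25.5×10⁻⁶×98×875 = 2.29 mm.
Since the ends are fixed, an axial force P builds up, equal in every segment, with P · Σ Lᵢ/(AᵢEᵢ) = δ_free.
Σ Lᵢ/(AᵢEᵢ) = 750/(2200×142×10³) + 875/(1850×46×10³) = 1.268×10⁻⁵ mm/N.
P = 2.29 / 1.268×10⁻⁵ = 180500 N = 180.5 kN, compressive.

P ≈ 181 kN (compressive)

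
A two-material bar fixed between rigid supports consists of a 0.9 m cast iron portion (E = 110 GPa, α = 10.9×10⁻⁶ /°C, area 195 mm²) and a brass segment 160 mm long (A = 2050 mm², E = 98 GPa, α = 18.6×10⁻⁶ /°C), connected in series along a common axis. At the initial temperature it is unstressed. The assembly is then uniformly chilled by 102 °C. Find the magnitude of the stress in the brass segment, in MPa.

With the walls removed the bar would change length by δ_free = Σ αᵢΔT Lᵢ = 10.9×10⁻⁶×102×900 + 18.6×10⁻⁶×102×160 = 1.304 mm.
Since the ends are fixed, an axial force P builds up, equal in every segment, with P · Σ Lᵢ/(AᵢEᵢ) = δ_free.
Σ Lᵢ/(AᵢEᵢ) = 900/(195×110×10³) + 160/(2050×98×10³) = 4.275×10⁻⁵ mm/N.
P = 1.304 / 4.275×10⁻⁵ = 30500 N = 30.5 kN, tensile.
σ_{brass} = P / A = 30500 / 2050 = 14.88 MPa.

σ ≈ 14.9 MPa (tensile)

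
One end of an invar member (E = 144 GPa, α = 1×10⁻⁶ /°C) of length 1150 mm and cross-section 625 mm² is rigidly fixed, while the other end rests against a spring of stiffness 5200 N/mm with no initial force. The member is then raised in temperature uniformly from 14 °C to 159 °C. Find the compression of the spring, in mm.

δ ≈ 0.156 mm

The unrestrained thermal change is αΔT L = 1×10⁻⁶ × 145 × 1150 = 0.1668 mm.
Let P be the compressive force at the spring. The member shortens elastically by PL/(AE) and the spring compresses by P/k; together these equal δ_free.
P [ L/(AE) + 1/k ] = δ_free → P [ 1150/(625×144×10³) + 1/(5200) ] = 0.1668.
P = 0.1668 / 0.0002051 = 813.1 N.
Spring compression = P/k = 813.1/(5200) = 0.1564 mm.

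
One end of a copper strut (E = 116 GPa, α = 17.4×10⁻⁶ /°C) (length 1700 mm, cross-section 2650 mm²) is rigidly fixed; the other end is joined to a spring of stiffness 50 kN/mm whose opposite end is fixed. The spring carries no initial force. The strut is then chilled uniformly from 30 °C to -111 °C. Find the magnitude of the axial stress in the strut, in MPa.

Free thermal contraction: δ_free = αΔT L = 17.4×10⁻⁶ × 141 × 1700 = 4.171 mm.
With a force P in the spring, the elastic change of the strut is PL/(AE) and that of the spring is P/k; compatibility requires their sum to equal δ_free.
P [ L/(AE) + 1/k ] = δ_free → P [ 1700/(2650×116×10³) + 1/(50×10³) ] = 4.171.
P = 4.171 / 2.553×10⁻⁵ = 163400 N.
σ = P/A = 163400/2650 = 61.65 MPa.

σ ≈ 61.6 MPa (tensile)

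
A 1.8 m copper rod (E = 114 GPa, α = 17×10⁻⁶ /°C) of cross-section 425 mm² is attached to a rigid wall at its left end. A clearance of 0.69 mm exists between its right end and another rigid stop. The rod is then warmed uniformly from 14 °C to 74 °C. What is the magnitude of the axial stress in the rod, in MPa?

σ ≈ 72.6 MPa (compressive)

If the wall were absent the rod would grow by αΔT L = 17×10⁻⁶ × 60 × 1800 = 1.836 mm.
The gap closes (δ_free > 0.69 mm) and the wall then resists a further 1.836 − 0.69 = 1.146 mm of expansion.
Compatibility: PL/(AE) = 1.146 mm, so σ = P/A = E × (1.146/1800) = 72.58 MPa.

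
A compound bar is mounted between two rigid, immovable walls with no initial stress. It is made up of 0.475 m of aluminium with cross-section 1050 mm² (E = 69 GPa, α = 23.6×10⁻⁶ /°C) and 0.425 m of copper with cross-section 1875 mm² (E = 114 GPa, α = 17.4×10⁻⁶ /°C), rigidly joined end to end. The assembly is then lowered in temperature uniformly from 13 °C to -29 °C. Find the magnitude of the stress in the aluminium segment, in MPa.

Free thermal contraction of the whole bar: Σ αᵢΔT Lᵢ = 23.6×10⁻⁶×42×475 + 17.4×10⁻⁶×42×425 = 0.7814 mm.
Since the ends are fixed, an axial force P builds up, equal in every segment, with P · Σ Lᵢ/(AᵢEᵢ) = δ_free.
Σ Lᵢ/(AᵢEᵢ) = 475/(1050×69×10³) + 425/(1875×114×10³) = 8.545×10⁻⁶ mm/N.
P = 0.7814 / 8.545×10⁻⁶ = 91450 N = 91.45 kN, tensile.
σ_{aluminium} = P / A = 91450 / 1050 = 87.1 MPa.

σ ≈ 87.1 MPa (tensile)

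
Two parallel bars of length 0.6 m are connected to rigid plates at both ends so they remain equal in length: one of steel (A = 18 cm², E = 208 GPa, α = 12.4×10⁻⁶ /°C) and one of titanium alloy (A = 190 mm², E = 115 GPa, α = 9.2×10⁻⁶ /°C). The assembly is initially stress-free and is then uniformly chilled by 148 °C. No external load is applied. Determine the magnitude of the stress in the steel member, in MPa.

σ ≈ 5.43 MPa (tensile)

Equilibrium of a rigid end plate with no external load gives equal and opposite internal forces ±P in the two members. Since α_{steel} > α_{titanium alloy}, cooling drives the steel into tension and the titanium alloy into compression.
Equating the net (thermal + elastic) strains gives |α₁ − α₂|·ΔT = P·[1/(A₁E₁) + 1/(A₂E₂)].
|α₁ − α₂|·ΔT = 3.2×10⁻⁶ × 148 = 0.0004736.
1/(A₁E₁) + 1/(A₂E₂) = 1/(1800×208×10³) + 1/(190×115×10³) = 4.844×10⁻⁸ N⁻¹.
P = 0.0004736 / 4.844×10⁻⁸ = 9778 N = 9.778 kN.
σ_{steel} = P/A₁ = 9778/1800 = 5.432 MPa, tensile.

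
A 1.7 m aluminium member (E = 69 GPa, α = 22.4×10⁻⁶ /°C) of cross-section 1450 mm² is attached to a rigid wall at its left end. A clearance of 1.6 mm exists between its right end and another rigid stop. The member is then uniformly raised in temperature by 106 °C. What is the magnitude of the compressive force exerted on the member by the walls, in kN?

Free thermal elongation = αΔT L = 22.4×10⁻⁶ × 106 × 1700 = 4.036 mm.
The gap closes (δ_free > 1.6 mm) and the wall then resists a further 4.036 − 1.6 = 2.436 mm of expansion.
Compatibility: PL/(AE) = 2.436 mm, so σ = P/A = E × (2.436/1700) = 98.89 MPa.
Force on the wall = σA = 98.89 × 1450 mm² = 143.4 kN.

P ≈ 143 kN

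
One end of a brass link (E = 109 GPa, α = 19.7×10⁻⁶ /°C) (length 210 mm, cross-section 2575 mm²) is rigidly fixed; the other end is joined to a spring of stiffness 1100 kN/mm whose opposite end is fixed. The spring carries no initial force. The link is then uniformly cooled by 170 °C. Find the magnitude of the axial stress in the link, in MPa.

σ ≈ 165 MPa (tensile)

Free thermal contraction: δ_free = αΔT L = 19.7×10⁻⁶ × 170 × 210 = 0.7033 mm.
Let P be the tensile force in the spring. The link extends elastically by PL/(AE) and the spring stretches by P/k; together these equal δ_free.
So P = δ_free / [L/(AE) + 1/k] = 0.7033 / [ 210/(2575×109×10³) + 1/(1100×10³) ].
P = 0.7033 / 1.657×10⁻⁶ = 424400 N.
σ = P/A = 424400/2575 = 164.8 MPa.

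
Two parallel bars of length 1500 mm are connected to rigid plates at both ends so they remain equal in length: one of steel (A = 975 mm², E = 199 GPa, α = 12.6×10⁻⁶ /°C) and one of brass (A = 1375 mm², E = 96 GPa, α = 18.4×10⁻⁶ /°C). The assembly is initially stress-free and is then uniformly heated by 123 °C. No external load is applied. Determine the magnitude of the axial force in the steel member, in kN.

P ≈ 56 kN (tensile in the steel)

The brass has the larger α, so on heating it would change length more than the steel if both were free. The rigid plates force a common final length, so the brass is put into compression and the steel into tension, with equal and opposite forces P (no external load).
Equating the net (thermal + elastic) strains gives |α₁ − α₂|·ΔT = P·[1/(A₁E₁) + 1/(A₂E₂)].
|α₁ − α₂|·ΔT = 5.8×10⁻⁶ × 123 = 0.0007134.
1/(A₁E₁) + 1/(A₂E₂) = 1/(975×199×10³) + 1/(1375×96×10³) = 1.273×10⁻⁸ N⁻¹.
P = 0.0007134 / 1.273×10⁻⁸ = 56040 N = 56.04 kN.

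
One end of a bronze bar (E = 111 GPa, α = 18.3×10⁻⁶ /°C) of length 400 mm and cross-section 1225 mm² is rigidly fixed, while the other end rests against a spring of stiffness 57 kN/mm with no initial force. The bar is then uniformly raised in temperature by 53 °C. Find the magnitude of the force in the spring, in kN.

Free thermal expansion: δ_free = αΔT L = 18.3×10⁻⁶ × 53 × 400 = 0.388 mm.
With a force P in the spring, the elastic change of the bar is PL/(AE) and that of the spring is P/k; compatibility requires their sum to equal δ_free.
P [ L/(AE) + 1/k ] = δ_free → P [ 400/(1225×111×10³) + 1/(57×10³) ] = 0.388.
P = 0.388 / 2.049×10⁻⁵ = 18940 N.

P ≈ 18.9 kN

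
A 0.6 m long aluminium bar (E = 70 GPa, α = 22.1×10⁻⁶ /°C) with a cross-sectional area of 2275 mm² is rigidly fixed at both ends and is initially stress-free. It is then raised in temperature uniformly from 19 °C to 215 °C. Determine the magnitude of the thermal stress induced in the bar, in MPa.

σ ≈ 303 MPa (compressive)

Because both ends are immovable the net strain is zero, and the suppressed thermal strain is αΔT = 22.1×10⁻⁶ × 196 = 4331.6×10⁻⁶.
The stress required to suppress this strain is σ = Eε = 70×10³ × 4331.6×10⁻⁶ = 303.2 MPa, compressive since the bar is trying to expand.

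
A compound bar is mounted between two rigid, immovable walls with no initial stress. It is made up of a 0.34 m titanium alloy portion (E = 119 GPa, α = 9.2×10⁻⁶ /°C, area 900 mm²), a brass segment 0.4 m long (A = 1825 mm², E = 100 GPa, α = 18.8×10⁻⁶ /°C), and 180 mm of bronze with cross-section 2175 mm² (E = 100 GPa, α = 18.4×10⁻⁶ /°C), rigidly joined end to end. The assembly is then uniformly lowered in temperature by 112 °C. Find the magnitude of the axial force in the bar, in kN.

If the supports were absent, the total length change would be Σ αᵢΔT Lᵢ = 9.2×10⁻⁶×112×340 + 18.8×10⁻⁶×112×400 + 18.4×10⁻⁶×112×180 = 1.564 mm.
The rigid supports impose zero overall length change; the single axial force P common to all segments must satisfy P Σ Lᵢ/(AᵢEᵢ) = δ_free.
The series flexibility is Σ Lᵢ/(AᵢEᵢ) = 340/(900×119×10³) + 400/(1825×100×10³) + 180/(2175×100×10³) = 6.194×10⁻⁶ mm/N.
P = 1.564 / 6.194×10⁻⁶ = 252400 N = 252.4 kN, tensile.

P ≈ 252 kN (tensile)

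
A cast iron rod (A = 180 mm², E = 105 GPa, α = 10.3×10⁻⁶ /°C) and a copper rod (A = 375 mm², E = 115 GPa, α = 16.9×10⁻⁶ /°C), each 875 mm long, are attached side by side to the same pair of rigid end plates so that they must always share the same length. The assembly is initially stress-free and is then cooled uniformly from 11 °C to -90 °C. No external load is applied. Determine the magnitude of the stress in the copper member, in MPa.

σ ≈ 23.4 MPa (tensile)

Equilibrium of a rigid end plate with no external load gives equal and opposite internal forces ±P in the two members. Since α_{copper} > α_{cast iron}, cooling drives the copper into tension and the cast iron into compression.
Compatibility of the two members (thermal + elastic change equal): (α₁ − α₂)ΔT = P·[1/(A₁E₁) + 1/(A₂E₂)].
|α₁ − α₂|·ΔT = 6.6×10⁻⁶ × 101 = 0.0006666.
1/(A₁E₁) + 1/(A₂E₂) = 1/(180×105×10³) + 1/(375×115×10³) = 7.61×10⁻⁸ N⁻¹.
P = 0.0006666 / 7.61×10⁻⁸ = 8760 N = 8.76 kN.
σ_{copper} = P/A₂ = 8760/375 = 23.36 MPa, tensile.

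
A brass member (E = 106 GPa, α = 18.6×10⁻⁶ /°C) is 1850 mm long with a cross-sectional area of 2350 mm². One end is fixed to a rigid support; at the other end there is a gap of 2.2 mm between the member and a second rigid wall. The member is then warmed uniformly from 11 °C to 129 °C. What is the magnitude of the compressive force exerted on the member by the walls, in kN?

If the wall were absent the member would grow by αΔT L = 18.6×10⁻⁶ × 118 × 1850 = 4.06 mm.
This exceeds the 2.2 mm gap, so the wall pushes back. The portion of expansion that must be recovered elastically is δ_free − gap = 4.06 − 2.2 = 1.86 mm.
So σ = E(δ_free − g)/L = 106×10³ × 1.86/1850 = 106.6 MPa.
P = σA = 106.6 × 2350 = 250.5 kN.

P ≈ 250 kN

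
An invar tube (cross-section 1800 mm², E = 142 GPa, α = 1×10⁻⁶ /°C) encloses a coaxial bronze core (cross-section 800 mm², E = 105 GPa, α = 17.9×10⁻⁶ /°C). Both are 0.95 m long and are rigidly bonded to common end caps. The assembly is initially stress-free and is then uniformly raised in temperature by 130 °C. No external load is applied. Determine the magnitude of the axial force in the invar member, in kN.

P ≈ 139 kN (tensile in the invar)

The bronze has the larger α, so on heating it would change length more than the invar if both were free. The rigid plates force a common final length, so the bronze is put into compression and the invar into tension, with equal and opposite forces P (no external load).
Setting the final lengths equal and cancelling L: (α₁ − α₂)ΔT = P/(A₁E₁) + P/(A₂E₂).
|α₁ − α₂|·ΔT = 16.9×10⁻⁶ × 130 = 0.002197.
1/(A₁E₁) + 1/(A₂E₂) = 1/(1800×142×10³) + 1/(800×105×10³) = 1.582×10⁻⁸ N⁻¹.
P = 0.002197 / 1.582×10⁻⁸ = 138900 N = 138.9 kN.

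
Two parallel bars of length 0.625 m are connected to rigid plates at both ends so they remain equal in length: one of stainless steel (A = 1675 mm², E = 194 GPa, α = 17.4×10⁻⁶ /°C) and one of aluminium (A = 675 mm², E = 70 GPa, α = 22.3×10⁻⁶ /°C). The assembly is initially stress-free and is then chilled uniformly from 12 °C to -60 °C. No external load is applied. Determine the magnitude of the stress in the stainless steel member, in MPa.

The aluminium has the larger α, so on cooling it would change length more than the stainless steel if both were free. The rigid plates force a common final length, so the aluminium is put into tension and the stainless steel into compression, with equal and opposite forces P (no external load).
Setting the final lengths equal and cancelling L: (α₁ − α₂)ΔT = P/(A₁E₁) + P/(A₂E₂).
|α₁ − α₂|·ΔT = 4.9×10⁻⁶ × 72 = 0.0003528.
1/(A₁E₁) + 1/(A₂E₂) = 1/(1675×194×10³) + 1/(675×70×10³) = 2.424×10⁻⁸ N⁻¹.
P = 0.0003528 / 2.424×10⁻⁸ = 14550 N = 14.55 kN.
σ_{stainless steel} = P/A₁ = 14550/1675 = 8.689 MPa, compressive.

σ ≈ 8.69 MPa (compressive)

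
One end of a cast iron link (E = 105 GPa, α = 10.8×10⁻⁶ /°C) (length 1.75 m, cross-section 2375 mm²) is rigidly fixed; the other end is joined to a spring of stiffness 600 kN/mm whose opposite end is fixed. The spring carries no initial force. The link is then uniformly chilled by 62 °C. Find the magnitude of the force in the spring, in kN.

P ≈ 135 kN

The unrestrained thermal change is αΔT L = 10.8×10⁻⁶ × 62 × 1750 = 1.172 mm.
Let P be the tensile force in the spring. The link extends elastically by PL/(AE) and the spring stretches by P/k; together these equal δ_free.
So P = δ_free / [L/(AE) + 1/k] = 1.172 / [ 1750/(2375×105×10³) + 1/(600×10³) ].
P = 1.172 / 8.684×10⁻⁶ = 134900 N.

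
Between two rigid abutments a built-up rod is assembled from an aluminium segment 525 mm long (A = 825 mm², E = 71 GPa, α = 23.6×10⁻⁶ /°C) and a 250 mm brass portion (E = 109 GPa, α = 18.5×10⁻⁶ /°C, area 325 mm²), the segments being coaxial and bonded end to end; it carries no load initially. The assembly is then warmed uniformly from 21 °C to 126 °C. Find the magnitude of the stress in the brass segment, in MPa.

Free thermal expansion of the whole bar: Σ αᵢΔT Lᵢ = 23.6×10⁻⁶×105×525 + 18.5×10⁻⁶×105×250 = 1.787 mm.
The rigid supports impose zero overall length change; the single axial force P common to all segments must satisfy P Σ Lᵢ/(AᵢEᵢ) = δ_free.
The series flexibility is Σ Lᵢ/(AᵢEᵢ) = 525/(825×71×10³) + 250/(325×109×10³) = 1.602×10⁻⁵ mm/N.
P = 1.787 / 1.602×10⁻⁵ = 111500 N = 111.5 kN, compressive.
σ_{brass} = P / A = 111500 / 325 = 343.1 MPa.

σ ≈ 343 MPa (compressive)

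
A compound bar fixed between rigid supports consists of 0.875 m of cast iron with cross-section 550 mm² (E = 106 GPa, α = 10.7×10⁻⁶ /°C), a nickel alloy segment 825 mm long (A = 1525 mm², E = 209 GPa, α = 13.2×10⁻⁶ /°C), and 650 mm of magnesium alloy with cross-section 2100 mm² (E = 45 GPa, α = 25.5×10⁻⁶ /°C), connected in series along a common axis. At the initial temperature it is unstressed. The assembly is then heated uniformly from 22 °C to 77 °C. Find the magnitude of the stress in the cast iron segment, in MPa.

σ ≈ 150 MPa (compressive)

If the supports were absent, the total length change would be Σ αᵢΔT Lᵢ = 10.7×10⁻⁶×55×875 + 13.2×10⁻⁶×55×825 + 25.5×10⁻⁶×55×650 = 2.026 mm.
The rigid supports impose zero overall length change; the single axial force P common to all segments must satisfy P Σ Lᵢ/(AᵢEᵢ) = δ_free.
Σ Lᵢ/(AᵢEᵢ) = 875/(550×106×10³) + 825/(1525×209×10³) + 650/(2100×45×10³) = 2.448×10⁻⁵ mm/N.
Hence P = δ_free / Σ(L/AE) = 2.026/2.448×10⁻⁵ = 82.76 kN (compressive).
σ_{cast iron} = P / A = 82760 / 550 = 150.5 MPa.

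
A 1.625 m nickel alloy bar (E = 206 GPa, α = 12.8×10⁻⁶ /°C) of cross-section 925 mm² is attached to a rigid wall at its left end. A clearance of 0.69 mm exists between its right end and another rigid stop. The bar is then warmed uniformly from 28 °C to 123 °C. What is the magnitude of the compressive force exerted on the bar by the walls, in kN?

If the wall were absent the bar would grow by αΔT L = 12.8×10⁻⁶ × 95 × 1625 = 1.976 mm.
The gap closes (δ_free > 0.69 mm) and the wall then resists a further 1.976 − 0.69 = 1.286 mm of expansion.
That suppressed elongation corresponds to σ = E·Δ/L = 206×10³ × 1.286/1625 = 163 MPa.
P = σA = 163 × 925 = 150.8 kN.

P ≈ 151 kN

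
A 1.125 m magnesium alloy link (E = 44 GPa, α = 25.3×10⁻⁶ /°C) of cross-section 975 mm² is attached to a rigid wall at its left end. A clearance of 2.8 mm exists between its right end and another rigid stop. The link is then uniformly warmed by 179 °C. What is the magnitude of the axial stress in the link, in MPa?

σ ≈ 89.8 MPa (compressive)

Free thermal elongation = αΔT L = 25.3×10⁻⁶ × 179 × 1125 = 5.095 mm.
This exceeds the 2.8 mm gap, so the wall pushes back. The portion of expansion that must be recovered elastically is δ_free − gap = 5.095 − 2.8 = 2.295 mm.
So σ = E(δ_free − g)/L = 44×10³ × 2.295/1125 = 89.75 MPa.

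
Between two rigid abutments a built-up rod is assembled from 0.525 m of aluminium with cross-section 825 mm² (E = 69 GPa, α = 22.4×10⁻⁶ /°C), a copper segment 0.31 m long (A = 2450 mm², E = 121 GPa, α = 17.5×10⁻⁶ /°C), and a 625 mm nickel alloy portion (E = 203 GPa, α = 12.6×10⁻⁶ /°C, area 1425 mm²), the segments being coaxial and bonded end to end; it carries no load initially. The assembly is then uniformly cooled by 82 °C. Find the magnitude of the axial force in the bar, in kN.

With the walls removed the bar would change length by δ_free = Σ αᵢΔT Lᵢ = 22.4×10⁻⁶×82×525 + 17.5×10⁻⁶×82×310 + 12.6×10⁻⁶×82×625 = 2.055 mm.
The walls prevent any net length change, so an axial force P (same in every segment) develops. Compatibility: P · Σ Lᵢ/(AᵢEᵢ) = δ_free.
Σ Lᵢ/(AᵢEᵢ) = 525/(825×69×10³) + 310/(2450×121×10³) + 625/(1425×203×10³) = 1.243×10⁻⁵ mm/N.
So P = 2.055 / 1.243×10⁻⁵ = 165.3 kN, tensile.

P ≈ 165 kN (tensile)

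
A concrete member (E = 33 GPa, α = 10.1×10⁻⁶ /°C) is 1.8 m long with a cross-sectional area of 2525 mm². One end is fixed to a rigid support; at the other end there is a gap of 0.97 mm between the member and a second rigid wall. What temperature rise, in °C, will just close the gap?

Contact occurs when the free expansion equals the gap: αΔT L = 0.97 mm.
So ΔT = g/(αL) = 0.97/(10.1×10⁻⁶ × 1800) = 53.36 °C.

ΔT ≈ 53.4 °C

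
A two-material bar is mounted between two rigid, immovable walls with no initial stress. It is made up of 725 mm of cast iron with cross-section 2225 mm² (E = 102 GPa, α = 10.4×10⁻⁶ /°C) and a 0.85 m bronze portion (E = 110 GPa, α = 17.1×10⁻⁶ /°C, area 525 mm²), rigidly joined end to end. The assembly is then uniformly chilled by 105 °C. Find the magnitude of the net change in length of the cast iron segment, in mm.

If the supports were absent, the total length change would be Σ αᵢΔT Lᵢ = 10.4×10⁻⁶×105×725 + 17.1×10⁻⁶×105×850 = 2.318 mm.
The rigid supports impose zero overall length change; the single axial force P common to all segments must satisfy P Σ Lᵢ/(AᵢEᵢ) = δ_free.
The series flexibility is Σ Lᵢ/(AᵢEᵢ) = 725/(2225×102×10³) + 850/(525×110×10³) = 1.791×10⁻⁵ mm/N.
P = 2.318 / 1.791×10⁻⁵ = 129400 N = 129.4 kN, tensile.
For the cast iron segment, free thermal change = 10.4×10⁻⁶×105×725 = 0.7917 mm and elastic change from P = 129400×725/(2225×102×10³) = 0.4134 mm; these oppose, so the net change is 0.378 mm (segment shortens).

|ΔL| ≈ 0.378 mm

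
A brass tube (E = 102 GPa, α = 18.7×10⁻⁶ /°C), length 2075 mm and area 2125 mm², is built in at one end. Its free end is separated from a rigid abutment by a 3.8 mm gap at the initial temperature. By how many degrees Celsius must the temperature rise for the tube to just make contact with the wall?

The gap closes when αΔT L = 3.8 mm, since the tube is still unstressed at that instant.
So ΔT = g/(αL) = 3.8/(18.7×10⁻⁶ × 2075) = 97.93 °C.

ΔT ≈ 97.9 °C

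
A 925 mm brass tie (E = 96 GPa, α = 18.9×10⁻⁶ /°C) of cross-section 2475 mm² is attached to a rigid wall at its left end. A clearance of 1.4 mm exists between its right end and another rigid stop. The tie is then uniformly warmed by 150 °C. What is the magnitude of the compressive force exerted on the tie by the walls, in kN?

P ≈ 314 kN

If the wall were absent the tie would grow by αΔT L = 18.9×10⁻⁶ × 150 × 925 = 2.622 mm.
This exceeds the 1.4 mm gap, so the wall pushes back. The portion of expansion that must be recovered elastically is δ_free − gap = 2.622 − 1.4 = 1.222 mm.
That suppressed elongation corresponds to σ = E·Δ/L = 96×10³ × 1.222/925 = 126.9 MPa.
Force on the wall = σA = 126.9 × 2475 mm² = 314 kN.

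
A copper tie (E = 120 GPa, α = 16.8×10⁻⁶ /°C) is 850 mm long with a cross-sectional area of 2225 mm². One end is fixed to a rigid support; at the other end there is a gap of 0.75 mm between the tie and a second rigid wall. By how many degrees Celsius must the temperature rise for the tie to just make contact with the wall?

Contact occurs when the free expansion equals the gap: αΔT L = 0.75 mm.
ΔT = 0.75 / (16.8×10⁻⁶ × 850) = 52.52 °C.

ΔT ≈ 52.5 °C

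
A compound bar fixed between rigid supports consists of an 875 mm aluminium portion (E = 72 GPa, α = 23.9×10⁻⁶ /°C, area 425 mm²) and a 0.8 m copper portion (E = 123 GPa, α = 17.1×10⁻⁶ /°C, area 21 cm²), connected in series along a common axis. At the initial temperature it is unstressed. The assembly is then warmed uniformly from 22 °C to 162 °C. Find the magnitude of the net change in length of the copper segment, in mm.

If the supports were absent, the total length change would be Σ αᵢΔT Lᵢ = 23.9×10⁻⁶×140×875 + 17.1×10⁻⁶×140×800 = 4.843 mm.
The walls prevent any net length change, so an axial force P (same in every segment) develops. Compatibility: P · Σ Lᵢ/(AᵢEᵢ) = δ_free.
Σ Lᵢ/(AᵢEᵢ) = 875/(425×72×10³) + 800/(2100×123×10³) = 3.169×10⁻⁵ mm/N.
P = 4.843 / 3.169×10⁻⁵ = 152800 N = 152.8 kN, compressive.
For the copper segment, free thermal change = 17.1×10⁻⁶×140×800 = 1.915 mm and elastic change from P = 152800×800/(2100×123×10³) = 0.4733 mm; these oppose, so the net change is 1.44 mm (segment lengthens).

|ΔL| ≈ 1.44 mm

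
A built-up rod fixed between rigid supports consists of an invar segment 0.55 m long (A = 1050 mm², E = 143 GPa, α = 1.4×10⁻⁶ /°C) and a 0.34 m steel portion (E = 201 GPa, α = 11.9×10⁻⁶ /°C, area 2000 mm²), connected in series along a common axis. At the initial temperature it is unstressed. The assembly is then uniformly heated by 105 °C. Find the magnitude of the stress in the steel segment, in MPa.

With the walls removed the bar would change length by δ_free = Σ αᵢΔT Lᵢ = 1.4×10⁻⁶×105×550 + 11.9×10⁻⁶×105×340 = 0.5057 mm.
The rigid supports impose zero overall length change; the single axial force P common to all segments must satisfy P Σ Lᵢ/(AᵢEᵢ) = δ_free.
Σ Lᵢ/(AᵢEᵢ) = 550/(1050×143×10³) + 340/(2000×201×10³) = 4.509×10⁻⁶ mm/N.
P = 0.5057 / 4.509×10⁻⁶ = 112200 N = 112.2 kN, compressive.
σ_{steel} = P / A = 112200 / 2000 = 56.08 MPa.

σ ≈ 56.1 MPa (compressive)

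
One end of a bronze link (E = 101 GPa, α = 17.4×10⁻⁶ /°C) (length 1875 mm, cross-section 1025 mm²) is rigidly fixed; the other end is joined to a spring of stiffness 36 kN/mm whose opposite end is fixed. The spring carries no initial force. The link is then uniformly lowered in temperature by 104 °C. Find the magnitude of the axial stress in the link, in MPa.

The unrestrained thermal change is αΔT L = 17.4×10⁻⁶ × 104 × 1875 = 3.393 mm.
With a force P in the spring, the elastic change of the link is PL/(AE) and that of the spring is P/k; compatibility requires their sum to equal δ_free.
So P = δ_free / [L/(AE) + 1/k] = 3.393 / [ 1875/(1025×101×10³) + 1/(36×10³) ].
P = 3.393 / 4.589×10⁻⁵ = 73940 N.
σ = P/A = 73940/1025 = 72.14 MPa.

σ ≈ 72.1 MPa (tensile)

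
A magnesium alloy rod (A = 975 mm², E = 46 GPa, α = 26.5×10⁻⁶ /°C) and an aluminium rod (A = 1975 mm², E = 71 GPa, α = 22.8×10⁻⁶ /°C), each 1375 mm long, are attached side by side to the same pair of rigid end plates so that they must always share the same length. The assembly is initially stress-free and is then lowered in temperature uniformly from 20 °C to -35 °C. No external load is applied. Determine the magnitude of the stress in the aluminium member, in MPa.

Equilibrium of a rigid end plate with no external load gives equal and opposite internal forces ±P in the two members. Since α_{magnesium alloy} > α_{aluminium}, cooling drives the magnesium alloy into tension and the aluminium into compression.
Setting the final lengths equal and cancelling L: (α₁ − α₂)ΔT = P/(A₁E₁) + P/(A₂E₂).
|α₁ − α₂|·ΔT = 3.7×10⁻⁶ × 55 = 0.0002035.
1/(A₁E₁) + 1/(A₂E₂) = 1/(975×46×10³) + 1/(1975×71×10³) = 2.943×10⁻⁸ N⁻¹.
P = 0.0002035 / 2.943×10⁻⁸ = 6915 N = 6.915 kN.
σ_{aluminium} = P/A₂ = 6915/1975 = 3.501 MPa, compressive.

σ ≈ 3.5 MPa (compressive)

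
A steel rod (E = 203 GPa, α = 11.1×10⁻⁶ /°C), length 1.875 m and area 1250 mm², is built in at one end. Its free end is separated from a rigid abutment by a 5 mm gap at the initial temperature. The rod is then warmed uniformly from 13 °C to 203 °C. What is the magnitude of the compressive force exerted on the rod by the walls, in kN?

P ≈ 0 kN

Free thermal elongation = αΔT L = 11.1×10⁻⁶ × 190 × 1875 = 3.954 mm.
Since δ_free = 3.95 mm is less than the 5 mm gap, the rod never touches the wall. No axial force develops.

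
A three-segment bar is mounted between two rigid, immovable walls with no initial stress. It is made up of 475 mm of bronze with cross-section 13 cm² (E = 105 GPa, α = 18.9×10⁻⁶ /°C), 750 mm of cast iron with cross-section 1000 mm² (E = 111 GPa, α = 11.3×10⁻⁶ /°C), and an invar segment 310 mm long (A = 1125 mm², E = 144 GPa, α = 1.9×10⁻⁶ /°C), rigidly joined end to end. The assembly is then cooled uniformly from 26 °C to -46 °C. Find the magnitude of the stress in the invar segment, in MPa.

σ ≈ 95 MPa (tensile)

With the walls removed the bar would change length by δ_free = Σ αᵢΔT Lᵢ = 18.9×10⁻⁶×72×475 + 11.3×10⁻⁶×72×750 + 1.9×10⁻⁶×72×310 = 1.299 mm.
The rigid supports impose zero overall length change; the single axial force P common to all segments must satisfy P Σ Lᵢ/(AᵢEᵢ) = δ_free.
The series flexibility is Σ Lᵢ/(AᵢEᵢ) = 475/(1300×105×10³) + 750/(1000×111×10³) + 310/(1125×144×10³) = 1.215×10⁻⁵ mm/N.
So P = 1.299 / 1.215×10⁻⁵ = 106.9 kN, tensile.
σ_{invar} = P / A = 106900 / 1125 = 95.03 MPa.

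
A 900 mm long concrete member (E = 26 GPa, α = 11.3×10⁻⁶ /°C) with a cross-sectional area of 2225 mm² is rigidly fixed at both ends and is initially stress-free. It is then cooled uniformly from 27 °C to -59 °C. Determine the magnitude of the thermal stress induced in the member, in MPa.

σ ≈ 25.3 MPa (tensile)

With length fixed, the mechanical strain must cancel the thermal strain αΔT = 11.3×10⁻⁶ × 86 = 971.8×10⁻⁶.
The stress required to suppress this strain is σ = Eε = 26×10³ × 971.8×10⁻⁶ = 25.27 MPa, tensile since the member is trying to contract.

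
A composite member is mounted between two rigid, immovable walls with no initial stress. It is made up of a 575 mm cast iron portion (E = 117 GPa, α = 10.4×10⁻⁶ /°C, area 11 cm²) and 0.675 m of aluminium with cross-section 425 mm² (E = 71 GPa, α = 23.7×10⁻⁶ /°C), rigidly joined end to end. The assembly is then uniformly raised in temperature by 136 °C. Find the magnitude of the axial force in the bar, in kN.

P ≈ 111 kN (compressive)

If the supports were absent, the total length change would be Σ αᵢΔT Lᵢ = 10.4×10⁻⁶×136×575 + 23.7×10⁻⁶×136×675 = 2.989 mm.
Since the ends are fixed, an axial force P builds up, equal in every segment, with P · Σ Lᵢ/(AᵢEᵢ) = δ_free.
Σ Lᵢ/(AᵢEᵢ) = 575/(1100×117×10³) + 675/(425×71×10³) = 2.684×10⁻⁵ mm/N.
So P = 2.989 / 2.684×10⁻⁵ = 111.4 kN, compressive.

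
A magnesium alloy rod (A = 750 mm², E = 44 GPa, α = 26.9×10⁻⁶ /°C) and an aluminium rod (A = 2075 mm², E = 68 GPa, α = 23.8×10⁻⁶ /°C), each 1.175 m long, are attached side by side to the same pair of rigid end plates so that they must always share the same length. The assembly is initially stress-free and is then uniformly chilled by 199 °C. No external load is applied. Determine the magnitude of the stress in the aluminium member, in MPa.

The magnesium alloy has the larger α, so on cooling it would change length more than the aluminium if both were free. The rigid plates force a common final length, so the magnesium alloy is put into tension and the aluminium into compression, with equal and opposite forces P (no external load).
Equating the net (thermal + elastic) strains gives |α₁ − α₂|·ΔT = P·[1/(A₁E₁) + 1/(A₂E₂)].
|α₁ − α₂|·ΔT = 3.1×10⁻⁶ × 199 = 0.0006169.
1/(A₁E₁) + 1/(A₂E₂) = 1/(750×44×10³) + 1/(2075×68×10³) = 3.739×10⁻⁸ N⁻¹.
P = 0.0006169 / 3.739×10⁻⁸ = 16500 N = 16.5 kN.
σ_{aluminium} = P/A₂ = 16500/2075 = 7.951 MPa, compressive.

σ ≈ 7.95 MPa (compressive)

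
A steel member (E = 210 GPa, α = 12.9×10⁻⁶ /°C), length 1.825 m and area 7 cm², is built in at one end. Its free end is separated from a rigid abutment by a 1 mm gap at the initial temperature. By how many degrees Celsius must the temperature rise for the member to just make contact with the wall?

ΔT ≈ 42.5 °C

The gap closes when αΔT L = 1 mm, since the member is still unstressed at that instant.
So ΔT = g/(αL) = 1/(12.9×10⁻⁶ × 1825) = 42.48 °C.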